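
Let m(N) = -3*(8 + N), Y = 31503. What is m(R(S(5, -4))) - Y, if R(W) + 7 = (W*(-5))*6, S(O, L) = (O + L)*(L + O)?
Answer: -31416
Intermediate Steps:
S(O, L) = (L + O)² (S(O, L) = (L + O)*(L + O) = (L + O)²)
R(W) = -7 - 30*W (R(W) = -7 + (W*(-5))*6 = -7 - 5*W*6 = -7 - 30*W)
m(N) = -24 - 3*N
m(R(S(5, -4))) - Y = (-24 - 3*(-7 - 30*(-4 + 5)²)) - 1*31503 = (-24 - 3*(-7 - 30*1²)) - 31503 = (-24 - 3*(-7 - 30*1)) - 31503 = (-24 - 3*(-7 - 30)) - 31503 = (-24 - 3*(-37)) - 31503 = (-24 + 111) - 31503 = 87 - 31503 = -31416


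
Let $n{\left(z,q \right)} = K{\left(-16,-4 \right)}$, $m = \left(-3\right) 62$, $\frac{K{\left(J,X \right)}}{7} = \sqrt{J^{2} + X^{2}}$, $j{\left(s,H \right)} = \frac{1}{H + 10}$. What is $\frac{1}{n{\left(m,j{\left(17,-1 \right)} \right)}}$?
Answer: $\frac{\sqrt{17}}{476} \approx 0.008662$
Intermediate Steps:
$j{\left(s,H \right)} = \frac{1}{10 + H}$
$K{\left(J,X \right)} = 7 \sqrt{J^{2} + X^{2}}$
$m = -186$
$n{\left(z,q \right)} = 28 \sqrt{17}$ ($n{\left(z,q \right)} = 7 \sqrt{\left(-16\right)^{2} + \left(-4\right)^{2}} = 7 \sqrt{256 + 16} = 7 \sqrt{272} = 7 \cdot 4 \sqrt{17} = 28 \sqrt{17}$)
$\frac{1}{n{\left(m,j{\left(17,-1 \right)} \right)}} = \frac{1}{28 \sqrt{17}} = \frac{\sqrt{17}}{476}$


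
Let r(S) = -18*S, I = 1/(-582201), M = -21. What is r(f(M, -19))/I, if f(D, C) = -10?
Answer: -104796180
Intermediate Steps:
I = -1/582201 ≈ -1.7176e-6
r(f(M, -19))/I = (-18*(-10))/(-1/582201) = 180*(-582201) = -104796180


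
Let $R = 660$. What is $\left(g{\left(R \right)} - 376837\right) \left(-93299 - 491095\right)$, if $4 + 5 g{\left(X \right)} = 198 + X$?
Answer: $\frac{1100607336414}{5} \approx 2.2012 \cdot 10^{11}$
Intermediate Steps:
$g{\left(X \right)} = \frac{194}{5} + \frac{X}{5}$ ($g{\left(X \right)} = - \frac{4}{5} + \frac{198 + X}{5} = - \frac{4}{5} + \left(\frac{198}{5} + \frac{X}{5}\right) = \frac{194}{5} + \frac{X}{5}$)
$\left(g{\left(R \right)} - 376837\right) \left(-93299 - 491095\right) = \left(\left(\frac{194}{5} + \frac{1}{5} \cdot 660\right) - 376837\right) \left(-93299 - 491095\right) = \left(\left(\frac{194}{5} + 132\right) - 376837\right) \left(-584394\right) = \left(\frac{854}{5} - 376837\right) \left(-584394\right) = \left(- \frac{1883331}{5}\right) \left(-584394\right) = \frac{1100607336414}{5}$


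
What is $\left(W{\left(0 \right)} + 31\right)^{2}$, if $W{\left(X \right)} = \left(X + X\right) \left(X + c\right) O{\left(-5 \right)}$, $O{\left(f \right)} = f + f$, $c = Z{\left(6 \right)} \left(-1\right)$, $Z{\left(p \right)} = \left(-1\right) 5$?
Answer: $961$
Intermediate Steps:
$Z{\left(p \right)} = -5$
$c = 5$ ($c = \left(-5\right) \left(-1\right) = 5$)
$O{\left(f \right)} = 2 f$
$W{\left(X \right)} = - 20 X \left(5 + X\right)$ ($W{\left(X \right)} = \left(X + X\right) \left(X + 5\right) 2 \left(-5\right) = 2 X \left(5 + X\right) \left(-10\right) = - 20 X \left(5 + X\right)$)
$\left(W{\left(0 \right)} + 31\right)^{2} = \left(\left(-20\right) 0 \left(5 + 0\right) + 31\right)^{2} = \left(\left(-20\right) 0 \cdot 5 + 31\right)^{2} = \left(0 + 31\right)^{2} = 31^{2} = 961$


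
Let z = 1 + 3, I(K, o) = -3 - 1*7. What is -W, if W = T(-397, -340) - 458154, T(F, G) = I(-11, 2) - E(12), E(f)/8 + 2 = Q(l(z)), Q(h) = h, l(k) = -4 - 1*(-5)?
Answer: 458156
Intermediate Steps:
I(K, o) = -10 (I(K, o) = -3 - 7 = -10)
z = 4
l(k) = 1 (l(k) = -4 + 5 = 1)
E(f) = -8 (E(f) = -16 + 8*1 = -16 + 8 = -8)
T(F, G) = -2 (T(F, G) = -10 - 1*(-8) = -10 + 8 = -2)
W = -458156 (W = -2 - 458154 = -458156)
-W = -1*(-458156) = 458156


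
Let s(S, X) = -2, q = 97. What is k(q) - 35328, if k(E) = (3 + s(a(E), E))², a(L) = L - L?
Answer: -35327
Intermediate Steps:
a(L) = 0
k(E) = 1 (k(E) = (3 - 2)² = 1² = 1)
k(q) - 35328 = 1 - 35328 = -35327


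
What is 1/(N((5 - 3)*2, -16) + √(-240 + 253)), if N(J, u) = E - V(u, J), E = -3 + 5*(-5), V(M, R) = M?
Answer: -12/131 - √13/131 ≈ -0.11913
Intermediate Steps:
E = -28 (E = -3 - 25 = -28)
N(J, u) = -28 - u
1/(N((5 - 3)*2, -16) + √(-240 + 253)) = 1/((-28 - 1*(-16)) + √(-240 + 253)) = 1/((-28 + 16) + √13) = 1/(-12 + √13)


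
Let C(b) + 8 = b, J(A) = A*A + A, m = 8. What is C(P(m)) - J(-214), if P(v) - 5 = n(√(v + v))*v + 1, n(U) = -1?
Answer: -45592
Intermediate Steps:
P(v) = 6 - v (P(v) = 5 + (-v + 1) = 5 + (1 - v) = 6 - v)
J(A) = A + A² (J(A) = A² + A = A + A²)
C(b) = -8 + b
C(P(m)) - J(-214) = (-8 + (6 - 1*8)) - (-214)*(1 - 214) = (-8 + (6 - 8)) - (-214)*(-213) = (-8 - 2) - 1*45582 = -10 - 45582 = -45592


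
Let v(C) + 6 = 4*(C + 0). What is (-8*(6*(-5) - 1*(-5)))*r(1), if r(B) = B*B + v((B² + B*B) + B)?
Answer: 1400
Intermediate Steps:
v(C) = -6 + 4*C (v(C) = -6 + 4*(C + 0) = -6 + 4*C)
r(B) = -6 + 4*B + 9*B² (r(B) = B*B + (-6 + 4*((B² + B*B) + B)) = B² + (-6 + 4*((B² + B²) + B)) = B² + (-6 + 4*(2*B² + B)) = B² + (-6 + 4*(B + 2*B²)) = B² + (-6 + (4*B + 8*B²)) = B² + (-6 + 4*B + 8*B²) = -6 + 4*B + 9*B²)
(-8*(6*(-5) - 1*(-5)))*r(1) = (-8*(6*(-5) - 1*(-5)))*(-6 + 4*1 + 9*1²) = (-8*(-30 + 5))*(-6 + 4 + 9*1) = (-8*(-25))*(-6 + 4 + 9) = 200*7 = 1400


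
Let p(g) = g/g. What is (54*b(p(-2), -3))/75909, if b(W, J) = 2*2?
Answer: 72/25303 ≈ 0.0028455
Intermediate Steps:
p(g) = 1
b(W, J) = 4
(54*b(p(-2), -3))/75909 = (54*4)/75909 = 216*(1/75909) = 72/25303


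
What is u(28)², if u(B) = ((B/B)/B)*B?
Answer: 1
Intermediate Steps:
u(B) = 1 (u(B) = (1/B)*B = B/B = 1)
u(28)² = 1² = 1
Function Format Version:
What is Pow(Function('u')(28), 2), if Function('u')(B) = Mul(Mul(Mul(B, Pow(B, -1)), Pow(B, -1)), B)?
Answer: 1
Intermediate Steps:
Function('u')(B) = 1 (Function('u')(B) = Mul(Mul(1, Pow(B, -1)), B) = Mul(Pow(B, -1), B) = 1)
Pow(Function('u')(28), 2) = Pow(1, 2) = 1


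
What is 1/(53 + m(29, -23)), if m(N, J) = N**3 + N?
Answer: 1/24471 ≈ 4.0865e-5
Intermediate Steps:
m(N, J) = N + N**3
1/(53 + m(29, -23)) = 1/(53 + (29 + 29**3)) = 1/(53 + (29 + 24389)) = 1/(53 + 24418) = 1/24471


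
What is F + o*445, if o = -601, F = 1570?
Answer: -265875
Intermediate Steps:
F + o*445 = 1570 - 601*445 = 1570 - 267445 = -265875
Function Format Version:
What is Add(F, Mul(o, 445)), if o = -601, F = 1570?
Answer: -265875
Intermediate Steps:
Add(F, Mul(o, 445)) = Add(1570, Mul(-601, 445)) = Add(1570, -267445) = -265875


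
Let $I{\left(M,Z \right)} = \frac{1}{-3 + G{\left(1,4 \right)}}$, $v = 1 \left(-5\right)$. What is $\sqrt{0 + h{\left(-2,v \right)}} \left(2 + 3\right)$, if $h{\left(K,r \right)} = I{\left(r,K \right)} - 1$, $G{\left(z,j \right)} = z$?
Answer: $\frac{5 i \sqrt{6}}{2} \approx 6.1237 i$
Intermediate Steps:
$v = -5$
$I{\left(M,Z \right)} = - \frac{1}{2}$ ($I{\left(M,Z \right)} = \frac{1}{-3 + 1} = \frac{1}{-2} = - \frac{1}{2}$)
$h{\left(K,r \right)} = - \frac{3}{2}$ ($h{\left(K,r \right)} = - \frac{1}{2} - 1 = - \frac{3}{2}$)
$\sqrt{0 + h{\left(-2,v \right)}} \left(2 + 3\right) = \sqrt{0 - \frac{3}{2}} \left(2 + 3\right) = \sqrt{- \frac{3}{2}} \cdot 5 = \frac{i \sqrt{6}}{2} \cdot 5 = \frac{5 i \sqrt{6}}{2}$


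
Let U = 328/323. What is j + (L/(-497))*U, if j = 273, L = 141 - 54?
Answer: 43796427/160531 ≈ 272.82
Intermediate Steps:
L = 87
U = 328/323 (U = 328*(1/323) = 328/323 ≈ 1.0155)
j + (L/(-497))*U = 273 + (87/(-497))*(328/323) = 273 + (87*(-1/497))*(328/323) = 273 - 87/497*328/323 = 273 - 28536/160531 = 43796427/160531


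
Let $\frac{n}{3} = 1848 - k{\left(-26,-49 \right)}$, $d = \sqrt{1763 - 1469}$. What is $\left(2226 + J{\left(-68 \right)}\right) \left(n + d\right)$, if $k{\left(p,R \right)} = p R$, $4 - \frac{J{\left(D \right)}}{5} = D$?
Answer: $4453092 + 18102 \sqrt{6} \approx 4.4974 \cdot 10^{6}$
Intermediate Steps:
$J{\left(D \right)} = 20 - 5 D$
$d = 7 \sqrt{6}$ ($d = \sqrt{294} = 7 \sqrt{6} \approx 17.146$)
$k{\left(p,R \right)} = R p$
$n = 1722$ ($n = 3 \left(1848 - \left(-49\right) \left(-26\right)\right) = 3 \left(1848 - 1274\right) = 3 \cdot 574 = 1722$)
$\left(2226 + J{\left(-68 \right)}\right) \left(n + d\right) = \left(2226 + \left(20 - -340\right)\right) \left(1722 + 7 \sqrt{6}\right) = \left(2226 + \left(20 + 340\right)\right) \left(1722 + 7 \sqrt{6}\right) = \left(2226 + 360\right) \left(1722 + 7 \sqrt{6}\right) = 2586 \left(1722 + 7 \sqrt{6}\right) = 4453092 + 18102 \sqrt{6}$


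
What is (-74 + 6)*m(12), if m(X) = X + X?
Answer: -1632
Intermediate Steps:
m(X) = 2*X
(-74 + 6)*m(12) = (-74 + 6)*(2*12) = -68*24 = -1632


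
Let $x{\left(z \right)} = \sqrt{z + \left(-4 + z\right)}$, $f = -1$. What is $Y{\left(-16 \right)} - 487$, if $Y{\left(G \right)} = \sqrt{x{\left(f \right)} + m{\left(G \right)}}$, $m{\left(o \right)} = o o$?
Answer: $-487 + \sqrt{256 + i \sqrt{6}} \approx -471.0 + 0.076546 i$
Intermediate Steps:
$m{\left(o \right)} = o^{2}$
$x{\left(z \right)} = \sqrt{-4 + 2 z}$
$Y{\left(G \right)} = \sqrt{G^{2} + i \sqrt{6}}$ ($Y{\left(G \right)} = \sqrt{\sqrt{-4 + 2 \left(-1\right)} + G^{2}} = \sqrt{\sqrt{-4 - 2} + G^{2}} = \sqrt{\sqrt{-6} + G^{2}} = \sqrt{i \sqrt{6} + G^{2}} = \sqrt{G^{2} + i \sqrt{6}}$)
$Y{\left(-16 \right)} - 487 = \sqrt{\left(-16\right)^{2} + i \sqrt{6}} - 487 = \sqrt{256 + i \sqrt{6}} - 487 = -487 + \sqrt{256 + i \sqrt{6}}$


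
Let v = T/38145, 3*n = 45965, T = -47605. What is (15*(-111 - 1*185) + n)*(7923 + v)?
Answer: 1972902076670/22887 ≈ 8.6202e+7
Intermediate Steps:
n = 45965/3 (n = (1/3)*45965 = 45965/3 ≈ 15322.)
v = -9521/7629 (v = -47605/38145 = -47605*1/38145 = -9521/7629 ≈ -1.2480)
(15*(-111 - 1*185) + n)*(7923 + v) = (15*(-111 - 1*185) + 45965/3)*(7923 - 9521/7629) = (15*(-111 - 185) + 45965/3)*(60435046/7629) = (15*(-296) + 45965/3)*(60435046/7629) = (-4440 + 45965/3)*(60435046/7629) = (32645/3)*(60435046/7629) = 1972902076670/22887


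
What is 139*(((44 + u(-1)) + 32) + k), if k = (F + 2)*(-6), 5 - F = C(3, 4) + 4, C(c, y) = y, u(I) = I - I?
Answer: 11398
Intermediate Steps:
u(I) = 0
F = -3 (F = 5 - (4 + 4) = 5 - 1*8 = 5 - 8 = -3)
k = 6 (k = (-3 + 2)*(-6) = -1*(-6) = 6)
139*(((44 + u(-1)) + 32) + k) = 139*(((44 + 0) + 32) + 6) = 139*((44 + 32) + 6) = 139*(76 + 6) = 139*82 = 11398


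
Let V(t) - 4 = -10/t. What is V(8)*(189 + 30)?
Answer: 2409/4 ≈ 602.25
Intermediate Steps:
V(t) = 4 - 10/t
V(8)*(189 + 30) = (4 - 10/8)*(189 + 30) = (4 - 10*⅛)*219 = (4 - 5/4)*219 = (11/4)*219 = 2409/4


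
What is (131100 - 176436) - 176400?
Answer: -221736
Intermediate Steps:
(131100 - 176436) - 176400 = -45336 - 176400 = -221736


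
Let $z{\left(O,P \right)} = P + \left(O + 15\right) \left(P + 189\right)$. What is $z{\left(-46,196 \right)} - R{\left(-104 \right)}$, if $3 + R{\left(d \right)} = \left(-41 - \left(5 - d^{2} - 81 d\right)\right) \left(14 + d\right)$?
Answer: $199404$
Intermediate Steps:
$R{\left(d \right)} = -3 + \left(14 + d\right) \left(-46 + d^{2} + 81 d\right)$ ($R{\left(d \right)} = -3 + \left(-41 - \left(5 - d^{2} - 81 d\right)\right) \left(14 + d\right) = -3 + \left(-41 + \left(-5 + d^{2} + 81 d\right)\right) \left(14 + d\right) = -3 + \left(-46 + d^{2} + 81 d\right) \left(14 + d\right) = -3 + \left(14 + d\right) \left(-46 + d^{2} + 81 d\right)$)
$z{\left(O,P \right)} = P + \left(15 + O\right) \left(189 + P\right)$
$z{\left(-46,196 \right)} - R{\left(-104 \right)} = \left(2835 + 16 \cdot 196 + 189 \left(-46\right) - 9016\right) - \left(-647 + \left(-104\right)^{3} + 95 \left(-104\right)^{2} + 1088 \left(-104\right)\right) = \left(2835 + 3136 - 8694 - 9016\right) - \left(-647 - 1124864 + 95 \cdot 10816 - 113152\right) = -11739 - \left(-647 - 1124864 + 1027520 - 113152\right) = -11739 - -211143 = -11739 + 211143 = 199404$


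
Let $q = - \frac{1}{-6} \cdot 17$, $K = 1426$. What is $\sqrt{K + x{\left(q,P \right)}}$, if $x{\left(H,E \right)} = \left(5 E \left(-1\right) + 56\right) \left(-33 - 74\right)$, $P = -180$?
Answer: $i \sqrt{100866} \approx 317.59 i$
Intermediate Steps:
$q = \frac{17}{6}$ ($q = \left(-1\right) \left(- \frac{1}{6}\right) 17 = \frac{1}{6} \cdot 17 = \frac{17}{6} \approx 2.8333$)
$x{\left(H,E \right)} = -5992 + 535 E$ ($x{\left(H,E \right)} = \left(- 5 E + 56\right) \left(-107\right) = \left(56 - 5 E\right) \left(-107\right) = -5992 + 535 E$)
$\sqrt{K + x{\left(q,P \right)}} = \sqrt{1426 + \left(-5992 + 535 \left(-180\right)\right)} = \sqrt{1426 - 102292} = \sqrt{-100866} = i \sqrt{100866}$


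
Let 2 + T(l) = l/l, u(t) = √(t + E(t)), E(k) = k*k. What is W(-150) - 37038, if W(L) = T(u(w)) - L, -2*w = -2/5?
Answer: -36889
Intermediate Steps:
E(k) = k²
w = ⅕ (w = -(-1)/5 = -½*(-⅖) = ⅕ ≈ 0.20000)
u(t) = √(t + t²)
T(l) = -1 (T(l) = -2 + l/l = -2 + 1 = -1)
W(L) = -1 - L
W(-150) - 37038 = (-1 - 1*(-150)) - 37038 = (-1 + 150) - 37038 = 149 - 37038 = -36889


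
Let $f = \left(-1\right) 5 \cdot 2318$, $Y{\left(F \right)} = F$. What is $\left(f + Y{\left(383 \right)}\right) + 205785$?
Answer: $194578$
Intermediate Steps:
$f = -11590$ ($f = \left(-5\right) 2318 = -11590$)
$\left(f + Y{\left(383 \right)}\right) + 205785 = \left(-11590 + 383\right) + 205785 = -11207 + 205785 = 194578$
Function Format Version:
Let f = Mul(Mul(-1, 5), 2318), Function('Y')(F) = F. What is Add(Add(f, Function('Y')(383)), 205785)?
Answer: 194578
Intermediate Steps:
f = -11590 (f = Mul(-5, 2318) = -11590)
Add(Add(f, Function('Y')(383)), 205785) = Add(Add(-11590, 383), 205785) = Add(-11207, 205785) = 194578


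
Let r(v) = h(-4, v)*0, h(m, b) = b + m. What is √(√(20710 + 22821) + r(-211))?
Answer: 43531^(¼) ≈ 14.444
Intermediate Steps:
r(v) = 0 (r(v) = (v - 4)*0 = (-4 + v)*0 = 0)
√(√(20710 + 22821) + r(-211)) = √(√(20710 + 22821) + 0) = √(√43531 + 0) = √(√43531) = 43531^(¼)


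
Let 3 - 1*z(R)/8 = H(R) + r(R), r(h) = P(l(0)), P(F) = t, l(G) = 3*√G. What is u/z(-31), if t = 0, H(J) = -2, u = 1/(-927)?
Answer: -1/37080 ≈ -2.6969e-5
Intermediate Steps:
u = -1/927 ≈ -0.0010787
P(F) = 0
r(h) = 0
z(R) = 40 (z(R) = 24 - 8*(-2 + 0) = 24 - 8*(-2) = 24 + 16 = 40)
u/z(-31) = -1/927/40 = -1/927*1/40 = -1/37080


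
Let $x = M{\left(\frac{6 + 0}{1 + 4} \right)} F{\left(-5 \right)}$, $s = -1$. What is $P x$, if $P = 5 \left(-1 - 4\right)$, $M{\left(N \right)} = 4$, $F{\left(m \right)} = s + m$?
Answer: $600$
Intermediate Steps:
$F{\left(m \right)} = -1 + m$
$x = -24$ ($x = 4 \left(-1 - 5\right) = 4 \left(-6\right) = -24$)
$P = -25$ ($P = 5 \left(-5\right) = -25$)
$P x = \left(-25\right) \left(-24\right) = 600$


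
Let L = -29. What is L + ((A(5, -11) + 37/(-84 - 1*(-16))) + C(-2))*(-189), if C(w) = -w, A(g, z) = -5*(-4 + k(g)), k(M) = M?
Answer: 43577/68 ≈ 640.84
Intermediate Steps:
A(g, z) = 20 - 5*g (A(g, z) = -5*(-4 + g) = 20 - 5*g)
L + ((A(5, -11) + 37/(-84 - 1*(-16))) + C(-2))*(-189) = -29 + (((20 - 5*5) + 37/(-84 - 1*(-16))) - 1*(-2))*(-189) = -29 + (((20 - 25) + 37/(-84 + 16)) + 2)*(-189) = -29 + ((-5 + 37/(-68)) + 2)*(-189) = -29 + ((-5 + 37*(-1/68)) + 2)*(-189) = -29 + ((-5 - 37/68) + 2)*(-189) = -29 + (-377/68 + 2)*(-189) = -29 - 241/68*(-189) = -29 + 45549/68 = 43577/68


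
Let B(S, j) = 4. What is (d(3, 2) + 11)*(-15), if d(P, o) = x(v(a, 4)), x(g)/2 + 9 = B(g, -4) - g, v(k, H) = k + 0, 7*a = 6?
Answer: 75/7 ≈ 10.714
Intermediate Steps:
a = 6/7 (a = (1/7)*6 = 6/7 ≈ 0.85714)
v(k, H) = k
x(g) = -10 - 2*g (x(g) = -18 + 2*(4 - g) = -18 + (8 - 2*g) = -10 - 2*g)
d(P, o) = -82/7 (d(P, o) = -10 - 2*6/7 = -10 - 12/7 = -82/7)
(d(3, 2) + 11)*(-15) = (-82/7 + 11)*(-15) = -5/7*(-15) = 75/7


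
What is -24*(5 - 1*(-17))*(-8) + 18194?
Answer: 22418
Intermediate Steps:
-24*(5 - 1*(-17))*(-8) + 18194 = -24*(5 + 17)*(-8) + 18194 = -24*22*(-8) + 18194 = -528*(-8) + 18194 = 4224 + 18194 = 22418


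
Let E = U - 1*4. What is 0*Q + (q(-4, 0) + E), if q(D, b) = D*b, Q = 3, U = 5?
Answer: 1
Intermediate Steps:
E = 1 (E = 5 - 1*4 = 5 - 4 = 1)
0*Q + (q(-4, 0) + E) = 0*3 + (-4*0 + 1) = 0 + (0 + 1) = 0 + 1 = 1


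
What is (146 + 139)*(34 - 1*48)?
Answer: -3990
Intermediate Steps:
(146 + 139)*(34 - 1*48) = 285*(34 - 48) = 285*(-14) = -3990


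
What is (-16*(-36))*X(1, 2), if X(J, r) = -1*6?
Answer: -3456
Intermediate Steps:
X(J, r) = -6
(-16*(-36))*X(1, 2) = -16*(-36)*(-6) = 576*(-6) = -3456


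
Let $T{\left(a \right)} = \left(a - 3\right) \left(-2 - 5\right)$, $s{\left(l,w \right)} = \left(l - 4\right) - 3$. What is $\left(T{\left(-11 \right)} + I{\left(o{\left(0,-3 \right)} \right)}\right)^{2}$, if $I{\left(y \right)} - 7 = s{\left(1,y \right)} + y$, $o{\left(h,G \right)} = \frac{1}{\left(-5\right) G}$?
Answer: $\frac{2208196}{225} \approx 9814.2$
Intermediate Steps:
$s{\left(l,w \right)} = -7 + l$ ($s{\left(l,w \right)} = \left(-4 + l\right) - 3 = -7 + l$)
$o{\left(h,G \right)} = - \frac{1}{5 G}$
$T{\left(a \right)} = 21 - 7 a$ ($T{\left(a \right)} = \left(-3 + a\right) \left(-7\right) = 21 - 7 a$)
$I{\left(y \right)} = 1 + y$ ($I{\left(y \right)} = 7 + \left(\left(-7 + 1\right) + y\right) = 7 + \left(-6 + y\right) = 1 + y$)
$\left(T{\left(-11 \right)} + I{\left(o{\left(0,-3 \right)} \right)}\right)^{2} = \left(\left(21 - -77\right) + \left(1 - \frac{1}{5 \left(-3\right)}\right)\right)^{2} = \left(\left(21 + 77\right) + \left(1 - - \frac{1}{15}\right)\right)^{2} = \left(98 + \left(1 + \frac{1}{15}\right)\right)^{2} = \left(98 + \frac{16}{15}\right)^{2} = \left(\frac{1486}{15}\right)^{2} = \frac{2208196}{225}$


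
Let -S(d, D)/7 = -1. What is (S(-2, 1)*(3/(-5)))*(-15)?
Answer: 63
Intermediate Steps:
S(d, D) = 7 (S(d, D) = -7*(-1) = 7)
(S(-2, 1)*(3/(-5)))*(-15) = (7*(3/(-5)))*(-15) = (7*(3*(-⅕)))*(-15) = (7*(-⅗))*(-15) = -21/5*(-15) = 63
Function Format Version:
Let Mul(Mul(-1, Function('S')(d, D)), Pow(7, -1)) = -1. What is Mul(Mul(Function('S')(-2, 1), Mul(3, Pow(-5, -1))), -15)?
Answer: 63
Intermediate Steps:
Function('S')(d, D) = 7 (Function('S')(d, D) = Mul(-7, -1) = 7)
Mul(Mul(Function('S')(-2, 1), Mul(3, Pow(-5, -1))), -15) = Mul(Mul(7, Mul(3, Pow(-5, -1))), -15) = Mul(Mul(7, Mul(3, Rational(-1, 5))), -15) = Mul(Mul(7, Rational(-3, 5)), -15) = Mul(Rational(-21, 5), -15) = 63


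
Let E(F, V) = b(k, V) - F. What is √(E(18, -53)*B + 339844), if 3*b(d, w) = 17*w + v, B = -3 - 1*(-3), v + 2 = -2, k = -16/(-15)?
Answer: 2*√84961 ≈ 582.96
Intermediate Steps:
k = 16/15 (k = -16*(-1/15) = 16/15 ≈ 1.0667)
v = -4 (v = -2 - 2 = -4)
B = 0 (B = -3 + 3 = 0)
b(d, w) = -4/3 + 17*w/3 (b(d, w) = (17*w - 4)/3 = (-4 + 17*w)/3 = -4/3 + 17*w/3)
E(F, V) = -4/3 - F + 17*V/3 (E(F, V) = (-4/3 + 17*V/3) - F = -4/3 - F + 17*V/3)
√(E(18, -53)*B + 339844) = √((-4/3 - 1*18 + (17/3)*(-53))*0 + 339844) = √((-4/3 - 18 - 901/3)*0 + 339844) = √(-959/3*0 + 339844) = √(0 + 339844) = √339844 = 2*√84961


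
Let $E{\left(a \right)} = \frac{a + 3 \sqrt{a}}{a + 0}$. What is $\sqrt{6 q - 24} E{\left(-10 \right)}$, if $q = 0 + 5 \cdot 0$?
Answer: $\frac{6 \sqrt{15}}{5} + 2 i \sqrt{6} \approx 4.6476 + 4.899 i$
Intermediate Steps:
$q = 0$ ($q = 0 + 0 = 0$)
$E{\left(a \right)} = \frac{a + 3 \sqrt{a}}{a}$
$\sqrt{6 q - 24} E{\left(-10 \right)} = \sqrt{6 \cdot 0 - 24} \left(1 + \frac{3}{i \sqrt{10}}\right) = \sqrt{0 - 24} \left(1 + 3 \left(- \frac{i \sqrt{10}}{10}\right)\right) = \sqrt{-24} \left(1 - \frac{3 i \sqrt{10}}{10}\right) = 2 i \sqrt{6} \left(1 - \frac{3 i \sqrt{10}}{10}\right)$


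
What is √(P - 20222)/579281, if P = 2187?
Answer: I*√18035/579281 ≈ 0.00023183*I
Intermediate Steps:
√(P - 20222)/579281 = √(2187 - 20222)/579281 = √(-18035)*(1/579281) = (I*√18035)*(1/579281) = I*√18035/579281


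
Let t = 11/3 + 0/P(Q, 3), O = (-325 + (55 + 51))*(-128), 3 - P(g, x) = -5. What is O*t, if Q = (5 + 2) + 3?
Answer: 102784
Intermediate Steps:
Q = 10 (Q = 7 + 3 = 10)
P(g, x) = 8 (P(g, x) = 3 - 1*(-5) = 3 + 5 = 8)
O = 28032 (O = (-325 + 106)*(-128) = -219*(-128) = 28032)
t = 11/3 (t = 11/3 + 0/8 = 11*(⅓) + 0*(⅛) = 11/3 + 0 = 11/3 ≈ 3.6667)
O*t = 28032*(11/3) = 102784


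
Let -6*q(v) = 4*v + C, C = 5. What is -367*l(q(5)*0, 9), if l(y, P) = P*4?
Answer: -13212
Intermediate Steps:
q(v) = -5/6 - 2*v/3 (q(v) = -(4*v + 5)/6 = -(5 + 4*v)/6 = -5/6 - 2*v/3)
l(y, P) = 4*P
-367*l(q(5)*0, 9) = -1468*9 = -367*36 = -13212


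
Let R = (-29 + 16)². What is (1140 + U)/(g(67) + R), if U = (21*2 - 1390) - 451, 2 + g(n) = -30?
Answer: -659/137 ≈ -4.8102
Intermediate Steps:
g(n) = -32 (g(n) = -2 - 30 = -32)
U = -1799 (U = (42 - 1390) - 451 = -1348 - 451 = -1799)
R = 169 (R = (-13)² = 169)
(1140 + U)/(g(67) + R) = (1140 - 1799)/(-32 + 169) = -659/137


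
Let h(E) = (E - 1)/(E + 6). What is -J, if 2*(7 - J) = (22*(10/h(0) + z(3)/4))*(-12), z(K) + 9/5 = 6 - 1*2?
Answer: 39202/5 ≈ 7840.4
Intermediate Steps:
z(K) = 11/5 (z(K) = -9/5 + (6 - 1*2) = -9/5 + (6 - 2) = -9/5 + 4 = 11/5)
h(E) = (-1 + E)/(6 + E)
J = -39202/5 (J = 7 - 22*(10/(((-1 + 0)/(6 + 0))) + (11/5)/4)*(-12)/2 = 7 - 22*(10/((-1/6)) + (11/5)*(1/4))*(-12)/2 = 7 - 22*(10/(((1/6)*(-1))) + 11/20)*(-12)/2 = 7 - 22*(10/(-1/6) + 11/20)*(-12)/2 = 7 - 22*(10*(-6) + 11/20)*(-12)/2 = 7 - 22*(-60 + 11/20)*(-12)/2 = 7 - 22*(-1189/20)*(-12)/2 = 7 - (-13079)*(-12)/20 = 7 - 1/2*78474/5 = 7 - 39237/5 = -39202/5 ≈ -7840.4)
-J = -1*(-39202/5) = 39202/5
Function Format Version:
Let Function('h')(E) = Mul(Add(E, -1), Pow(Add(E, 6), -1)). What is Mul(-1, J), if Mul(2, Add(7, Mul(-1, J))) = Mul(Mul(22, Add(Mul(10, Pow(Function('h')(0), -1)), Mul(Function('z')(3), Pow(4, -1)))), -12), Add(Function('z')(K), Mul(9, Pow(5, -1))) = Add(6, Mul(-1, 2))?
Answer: Rational(39202, 5) ≈ 7840.4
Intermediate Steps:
Function('z')(K) = Rational(11, 5) (Function('z')(K) = Add(Rational(-9, 5), Add(6, Mul(-1, 2))) = Add(Rational(-9, 5), Add(6, -2)) = Add(Rational(-9, 5), 4) = Rational(11, 5))
Function('h')(E) = Mul(Pow(Add(6, E), -1), Add(-1, E)) (Function('h')(E) = Mul(Add(-1, E), Pow(Add(6, E), -1)) = Mul(Pow(Add(6, E), -1), Add(-1, E)))
J = Rational(-39202, 5) (J = Add(7, Mul(Rational(-1, 2), Mul(Mul(22, Add(Mul(10, Pow(Mul(Pow(Add(6, 0), -1), Add(-1, 0)), -1)), Mul(Rational(11, 5), Pow(4, -1)))), -12))) = Add(7, Mul(Rational(-1, 2), Mul(Mul(22, Add(Mul(10, Pow(Mul(Pow(6, -1), -1), -1)), Mul(Rational(11, 5), Rational(1, 4)))), -12))) = Add(7, Mul(Rational(-1, 2), Mul(Mul(22, Add(Mul(10, Pow(Mul(Rational(1, 6), -1), -1)), Rational(11, 20))), -12))) = Add(7, Mul(Rational(-1, 2), Mul(Mul(22, Add(Mul(10, Pow(Rational(-1, 6), -1)), Rational(11, 20))), -12))) = Add(7, Mul(Rational(-1, 2), Mul(Mul(22, Add(Mul(10, -6), Rational(11, 20))), -12))) = Add(7, Mul(Rational(-1, 2), Mul(Mul(22, Add(-60, Rational(11, 20))), -12))) = Add(7, Mul(Rational(-1, 2), Mul(Mul(22, Rational(-1189, 20)), -12))) = Add(7, Mul(Rational(-1, 2), Mul(Rational(-13079, 10), -12))) = Add(7, Mul(Rational(-1, 2), Rational(78474, 5))) = Add(7, Rational(-39237, 5)) = Rational(-39202, 5) ≈ -7840.4)
Mul(-1, J) = Mul(-1, Rational(-39202, 5)) = Rational(39202, 5)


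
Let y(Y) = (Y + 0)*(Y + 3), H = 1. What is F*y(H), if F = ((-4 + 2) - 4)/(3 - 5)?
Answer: 12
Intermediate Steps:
y(Y) = Y*(3 + Y)
F = 3 (F = (-2 - 4)/(-2) = -6*(-½) = 3)
F*y(H) = 3*(1*(3 + 1)) = 3*(1*4) = 3*4 = 12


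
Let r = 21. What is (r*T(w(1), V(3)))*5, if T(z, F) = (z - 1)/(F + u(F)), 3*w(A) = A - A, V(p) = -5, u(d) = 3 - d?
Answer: -35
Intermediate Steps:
w(A) = 0 (w(A) = (A - A)/3 = (1/3)*0 = 0)
T(z, F) = -1/3 + z/3 (T(z, F) = (z - 1)/(F + (3 - F)) = (-1 + z)/3 = (-1 + z)*(1/3) = -1/3 + z/3)
(r*T(w(1), V(3)))*5 = (21*(-1/3 + (1/3)*0))*5 = (21*(-1/3 + 0))*5 = (21*(-1/3))*5 = -7*5 = -35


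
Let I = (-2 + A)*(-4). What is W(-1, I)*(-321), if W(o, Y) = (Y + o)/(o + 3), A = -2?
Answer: -4815/2 ≈ -2407.5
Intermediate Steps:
I = 16 (I = (-2 - 2)*(-4) = -4*(-4) = 16)
W(o, Y) = (Y + o)/(3 + o)
W(-1, I)*(-321) = ((16 - 1)/(3 - 1))*(-321) = (15/2)*(-321) = -4815/2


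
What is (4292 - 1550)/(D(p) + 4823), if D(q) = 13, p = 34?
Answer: 457/806 ≈ 0.56700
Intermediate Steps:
(4292 - 1550)/(D(p) + 4823) = (4292 - 1550)/(13 + 4823) = 2742/4836 = 2742*(1/4836) = 457/806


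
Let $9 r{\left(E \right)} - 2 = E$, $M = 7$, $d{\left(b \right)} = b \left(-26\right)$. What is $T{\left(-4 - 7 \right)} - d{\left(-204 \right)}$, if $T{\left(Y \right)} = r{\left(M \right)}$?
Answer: $-5303$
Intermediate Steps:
$d{\left(b \right)} = - 26 b$
$r{\left(E \right)} = \frac{2}{9} + \frac{E}{9}$
$T{\left(Y \right)} = 1$ ($T{\left(Y \right)} = \frac{2}{9} + \frac{1}{9} \cdot 7 = \frac{2}{9} + \frac{7}{9} = 1$)
$T{\left(-4 - 7 \right)} - d{\left(-204 \right)} = 1 - \left(-26\right) \left(-204\right) = 1 - 5304 = -5303$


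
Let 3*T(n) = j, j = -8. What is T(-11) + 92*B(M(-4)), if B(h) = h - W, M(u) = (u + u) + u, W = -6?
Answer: -1664/3 ≈ -554.67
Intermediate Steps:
M(u) = 3*u (M(u) = 2*u + u = 3*u)
T(n) = -8/3 (T(n) = (⅓)*(-8) = -8/3)
B(h) = 6 + h (B(h) = h - 1*(-6) = h + 6 = 6 + h)
T(-11) + 92*B(M(-4)) = -8/3 + 92*(6 + 3*(-4)) = -8/3 + 92*(6 - 12) = -8/3 + 92*(-6) = -8/3 - 552 = -1664/3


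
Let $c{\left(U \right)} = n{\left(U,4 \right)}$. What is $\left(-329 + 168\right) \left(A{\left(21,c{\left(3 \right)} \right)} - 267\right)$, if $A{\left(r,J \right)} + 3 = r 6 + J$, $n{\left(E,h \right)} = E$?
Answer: $22701$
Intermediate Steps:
$c{\left(U \right)} = U$
$A{\left(r,J \right)} = -3 + J + 6 r$ ($A{\left(r,J \right)} = -3 + \left(r 6 + J\right) = -3 + \left(6 r + J\right) = -3 + \left(J + 6 r\right) = -3 + J + 6 r$)
$\left(-329 + 168\right) \left(A{\left(21,c{\left(3 \right)} \right)} - 267\right) = \left(-329 + 168\right) \left(\left(-3 + 3 + 6 \cdot 21\right) - 267\right) = - 161 \left(\left(-3 + 3 + 126\right) - 267\right) = - 161 \left(126 - 267\right) = \left(-161\right) \left(-141\right) = 22701$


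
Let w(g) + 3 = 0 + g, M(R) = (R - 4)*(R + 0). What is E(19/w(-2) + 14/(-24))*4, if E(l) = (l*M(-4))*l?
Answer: 553352/225 ≈ 2459.3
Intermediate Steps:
M(R) = R*(-4 + R) (M(R) = (-4 + R)*R = R*(-4 + R))
w(g) = -3 + g (w(g) = -3 + (0 + g) = -3 + g)
E(l) = 32*l**2 (E(l) = (l*(-4*(-4 - 4)))*l = (l*(-4*(-8)))*l = (l*32)*l = (32*l)*l = 32*l**2)
E(19/w(-2) + 14/(-24))*4 = (32*(19/(-3 - 2) + 14/(-24))**2)*4 = (32*(19/(-5) + 14*(-1/24))**2)*4 = (32*(19*(-1/5) - 7/12)**2)*4 = (32*(-19/5 - 7/12)**2)*4 = (32*(-263/60)**2)*4 = (32*(69169/3600))*4 = (138338/225)*4 = 553352/225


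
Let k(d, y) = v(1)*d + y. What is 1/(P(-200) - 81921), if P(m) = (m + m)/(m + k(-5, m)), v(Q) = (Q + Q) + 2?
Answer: -21/1720321 ≈ -1.2207e-5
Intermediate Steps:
v(Q) = 2 + 2*Q (v(Q) = 2*Q + 2 = 2 + 2*Q)
k(d, y) = y + 4*d (k(d, y) = (2 + 2*1)*d + y = (2 + 2)*d + y = 4*d + y = y + 4*d)
P(m) = 2*m/(-20 + 2*m) (P(m) = (m + m)/(m + (m + 4*(-5))) = (2*m)/(m + (m - 20)) = (2*m)/(m + (-20 + m)) = (2*m)/(-20 + 2*m) = 2*m/(-20 + 2*m))
1/(P(-200) - 81921) = 1/(-200/(-10 - 200) - 81921) = 1/(-200/(-210) - 81921) = 1/(-200*(-1/210) - 81921) = 1/(20/21 - 81921) = 1/(-1720321/21) = -21/1720321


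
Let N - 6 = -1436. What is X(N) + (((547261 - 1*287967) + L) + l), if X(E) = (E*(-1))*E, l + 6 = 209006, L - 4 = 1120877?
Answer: -455725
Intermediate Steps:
L = 1120881 (L = 4 + 1120877 = 1120881)
N = -1430 (N = 6 - 1436 = -1430)
l = 209000 (l = -6 + 209006 = 209000)
X(E) = -E² (X(E) = (-E)*E = -E²)
X(N) + (((547261 - 1*287967) + L) + l) = -1*(-1430)² + (((547261 - 1*287967) + 1120881) + 209000) = -1*2044900 + (((547261 - 287967) + 1120881) + 209000) = -2044900 + ((259294 + 1120881) + 209000) = -2044900 + (1380175 + 209000) = -2044900 + 1589175 = -455725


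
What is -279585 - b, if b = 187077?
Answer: -466662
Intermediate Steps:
-279585 - b = -279585 - 1*187077 = -279585 - 187077 = -466662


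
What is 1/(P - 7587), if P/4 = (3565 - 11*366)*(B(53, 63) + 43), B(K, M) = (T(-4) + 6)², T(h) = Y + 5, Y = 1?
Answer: -1/352415 ≈ -2.8376e-6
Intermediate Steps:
T(h) = 6 (T(h) = 1 + 5 = 6)
B(K, M) = 144 (B(K, M) = (6 + 6)² = 12² = 144)
P = -344828 (P = 4*((3565 - 11*366)*(144 + 43)) = 4*((3565 - 4026)*187) = 4*(-461*187) = 4*(-86207) = -344828)
1/(P - 7587) = 1/(-344828 - 7587) = 1/(-352415) = -1/352415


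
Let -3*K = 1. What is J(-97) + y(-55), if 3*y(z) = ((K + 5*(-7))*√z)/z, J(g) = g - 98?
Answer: -195 + 106*I*√55/495 ≈ -195.0 + 1.5881*I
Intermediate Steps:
K = -⅓ (K = -⅓*1 = -⅓ ≈ -0.33333)
J(g) = -98 + g
y(z) = -106/(9*√z) (y(z) = (((-⅓ + 5*(-7))*√z)/z)/3 = (((-⅓ - 35)*√z)/z)/3 = ((-106*√z/3)/z)/3 = (-106/(3*√z))/3 = -106/(9*√z))
J(-97) + y(-55) = (-98 - 97) - (-106)*I*√55/495 = -195 - (-106)*I*√55/495 = -195 + 106*I*√55/495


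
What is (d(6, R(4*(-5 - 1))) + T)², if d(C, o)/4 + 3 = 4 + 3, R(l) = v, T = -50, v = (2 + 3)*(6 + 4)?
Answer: 1156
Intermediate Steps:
v = 50 (v = 5*10 = 50)
R(l) = 50
d(C, o) = 16 (d(C, o) = -12 + 4*(4 + 3) = -12 + 4*7 = -12 + 28 = 16)
(d(6, R(4*(-5 - 1))) + T)² = (16 - 50)² = (-34)² = 1156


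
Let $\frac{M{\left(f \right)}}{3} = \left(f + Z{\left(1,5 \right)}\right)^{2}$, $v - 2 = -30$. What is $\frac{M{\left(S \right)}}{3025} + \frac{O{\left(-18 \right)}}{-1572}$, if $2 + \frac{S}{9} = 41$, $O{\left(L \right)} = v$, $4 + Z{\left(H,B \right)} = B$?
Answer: $\frac{1207471}{9825} \approx 122.9$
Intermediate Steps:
$Z{\left(H,B \right)} = -4 + B$
$v = -28$ ($v = 2 - 30 = -28$)
$O{\left(L \right)} = -28$
$S = 351$ ($S = -18 + 9 \cdot 41 = -18 + 369 = 351$)
$M{\left(f \right)} = 3 \left(1 + f\right)^{2}$ ($M{\left(f \right)} = 3 \left(f + \left(-4 + 5\right)\right)^{2} = 3 \left(f + 1\right)^{2} = 3 \left(1 + f\right)^{2}$)
$\frac{M{\left(S \right)}}{3025} + \frac{O{\left(-18 \right)}}{-1572} = \frac{3 \left(1 + 351\right)^{2}}{3025} - \frac{28}{-1572} = 3 \cdot 352^{2} \cdot \frac{1}{3025} - - \frac{7}{393} = 3 \cdot 123904 \cdot \frac{1}{3025} + \frac{7}{393} = 371712 \cdot \frac{1}{3025} + \frac{7}{393} = \frac{3072}{25} + \frac{7}{393} = \frac{1207471}{9825}$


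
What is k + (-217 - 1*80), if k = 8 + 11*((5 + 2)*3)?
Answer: -58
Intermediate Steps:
k = 239 (k = 8 + 11*(7*3) = 8 + 11*21 = 8 + 231 = 239)
k + (-217 - 1*80) = 239 + (-217 - 1*80) = 239 + (-217 - 80) = 239 - 297 = -58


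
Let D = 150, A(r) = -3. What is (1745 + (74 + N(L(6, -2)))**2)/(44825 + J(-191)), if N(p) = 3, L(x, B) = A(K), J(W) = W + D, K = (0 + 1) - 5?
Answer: 1279/7464 ≈ 0.17136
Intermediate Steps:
K = -4 (K = 1 - 5 = -4)
J(W) = 150 + W (J(W) = W + 150 = 150 + W)
L(x, B) = -3
(1745 + (74 + N(L(6, -2)))**2)/(44825 + J(-191)) = (1745 + (74 + 3)**2)/(44825 + (150 - 191)) = (1745 + 77**2)/(44825 - 41) = (1745 + 5929)/44784 = 7674*(1/44784) = 1279/7464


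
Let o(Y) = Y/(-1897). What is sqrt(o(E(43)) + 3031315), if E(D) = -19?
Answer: sqrt(10908517476878)/1897 ≈ 1741.1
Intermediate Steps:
o(Y) = -Y/1897 (o(Y) = Y*(-1/1897) = -Y/1897)
sqrt(o(E(43)) + 3031315) = sqrt(-1/1897*(-19) + 3031315) = sqrt(19/1897 + 3031315) = sqrt(5750404574/1897) = sqrt(10908517476878)/1897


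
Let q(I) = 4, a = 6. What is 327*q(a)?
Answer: 1308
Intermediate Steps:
327*q(a) = 327*4 = 1308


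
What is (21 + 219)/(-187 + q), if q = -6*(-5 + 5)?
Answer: -240/187 ≈ -1.2834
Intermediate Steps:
q = 0 (q = -6*0 = 0)
(21 + 219)/(-187 + q) = (21 + 219)/(-187 + 0) = 240/(-187) = 240*(-1/187) = -240/187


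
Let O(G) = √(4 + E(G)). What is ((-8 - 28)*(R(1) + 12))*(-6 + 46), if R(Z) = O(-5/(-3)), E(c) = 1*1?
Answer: -17280 - 1440*√5 ≈ -20500.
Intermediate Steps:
E(c) = 1
O(G) = √5 (O(G) = √(4 + 1) = √5)
R(Z) = √5
((-8 - 28)*(R(1) + 12))*(-6 + 46) = ((-8 - 28)*(√5 + 12))*(-6 + 46) = -36*(12 + √5)*40 = (-432 - 36*√5)*40 = -17280 - 1440*√5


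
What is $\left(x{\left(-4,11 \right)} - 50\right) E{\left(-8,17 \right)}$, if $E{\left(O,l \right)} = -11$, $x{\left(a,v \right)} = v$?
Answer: $429$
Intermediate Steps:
$\left(x{\left(-4,11 \right)} - 50\right) E{\left(-8,17 \right)} = \left(11 - 50\right) \left(-11\right) = \left(-39\right) \left(-11\right) = 429$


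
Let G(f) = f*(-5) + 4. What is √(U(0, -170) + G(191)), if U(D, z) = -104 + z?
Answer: 35*I ≈ 35.0*I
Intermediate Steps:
G(f) = 4 - 5*f (G(f) = -5*f + 4 = 4 - 5*f)
√(U(0, -170) + G(191)) = √((-104 - 170) + (4 - 5*191)) = √(-274 + (4 - 955)) = √(-274 - 951) = √(-1225) = 35*I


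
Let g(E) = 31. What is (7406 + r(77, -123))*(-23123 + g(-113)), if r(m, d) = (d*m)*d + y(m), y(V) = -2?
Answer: -27071606004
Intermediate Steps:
r(m, d) = -2 + m*d² (r(m, d) = (d*m)*d - 2 = m*d² - 2 = -2 + m*d²)
(7406 + r(77, -123))*(-23123 + g(-113)) = (7406 + (-2 + 77*(-123)²))*(-23123 + 31) = (7406 + (-2 + 77*15129))*(-23092) = (7406 + (-2 + 1164933))*(-23092) = (7406 + 1164931)*(-23092) = 1172337*(-23092) = -27071606004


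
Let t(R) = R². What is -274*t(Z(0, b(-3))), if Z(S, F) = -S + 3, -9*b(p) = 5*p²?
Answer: -2466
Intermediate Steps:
b(p) = -5*p²/9
Z(S, F) = 3 - S
-274*t(Z(0, b(-3))) = -274*(3 - 1*0)² = -274*(3 + 0)² = -274*3² = -274*9 = -2466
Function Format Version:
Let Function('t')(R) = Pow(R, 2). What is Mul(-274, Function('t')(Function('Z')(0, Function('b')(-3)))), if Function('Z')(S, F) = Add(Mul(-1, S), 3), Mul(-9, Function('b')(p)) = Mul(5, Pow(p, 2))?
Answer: -2466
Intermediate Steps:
Function('b')(p) = Mul(Rational(-5, 9), Pow(p, 2)) (Function('b')(p) = Mul(Rational(-1, 9), Mul(5, Pow(p, 2))) = Mul(Rational(-5, 9), Pow(p, 2)))
Function('Z')(S, F) = Add(3, Mul(-1, S))
Mul(-274, Function('t')(Function('Z')(0, Function('b')(-3)))) = Mul(-274, Pow(Add(3, Mul(-1, 0)), 2)) = Mul(-274, Pow(Add(3, 0), 2)) = Mul(-274, Pow(3, 2)) = Mul(-274, 9) = -2466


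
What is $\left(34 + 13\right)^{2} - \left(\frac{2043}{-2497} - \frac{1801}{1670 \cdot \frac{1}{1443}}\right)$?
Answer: $\frac{69181633}{18370} \approx 3766.0$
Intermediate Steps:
$\left(34 + 13\right)^{2} - \left(\frac{2043}{-2497} - \frac{1801}{1670 \cdot \frac{1}{1443}}\right) = 47^{2} - \left(2043 \left(- \frac{1}{2497}\right) - \frac{1801}{1670 \cdot \frac{1}{1443}}\right) = 2209 - \left(- \frac{9}{11} - \frac{1801}{\frac{1670}{1443}}\right) = 2209 - \left(- \frac{9}{11} - \frac{2598843}{1670}\right) = 2209 - - \frac{28602303}{18370} = 2209 + \frac{28602303}{18370} = \frac{69181633}{18370}$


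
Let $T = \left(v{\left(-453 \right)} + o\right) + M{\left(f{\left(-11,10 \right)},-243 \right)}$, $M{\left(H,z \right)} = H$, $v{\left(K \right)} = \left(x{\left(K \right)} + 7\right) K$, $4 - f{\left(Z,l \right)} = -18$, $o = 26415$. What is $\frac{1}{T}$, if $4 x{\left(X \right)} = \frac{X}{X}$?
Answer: $\frac{4}{92611} \approx 4.3191 \cdot 10^{-5}$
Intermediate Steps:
$x{\left(X \right)} = \frac{1}{4}$ ($x{\left(X \right)} = \frac{X \frac{1}{X}}{4} = \frac{1}{4} \cdot 1 = \frac{1}{4}$)
$f{\left(Z,l \right)} = 22$ ($f{\left(Z,l \right)} = 4 - -18 = 4 + 18 = 22$)
$v{\left(K \right)} = \frac{29 K}{4}$ ($v{\left(K \right)} = \left(\frac{1}{4} + 7\right) K = \frac{29 K}{4}$)
$T = \frac{92611}{4}$ ($T = \left(\frac{29}{4} \left(-453\right) + 26415\right) + 22 = \left(- \frac{13137}{4} + 26415\right) + 22 = \frac{92523}{4} + 22 = \frac{92611}{4} \approx 23153.0$)
$\frac{1}{T} = \frac{1}{\frac{92611}{4}} = \frac{4}{92611}$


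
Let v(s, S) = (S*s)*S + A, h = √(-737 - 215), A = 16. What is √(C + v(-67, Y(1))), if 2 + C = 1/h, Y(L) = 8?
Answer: √(-242096456 - 119*I*√238)/238 ≈ 0.00024788 - 65.376*I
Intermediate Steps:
h = 2*I*√238 (h = √(-952) = 2*I*√238 ≈ 30.854*I)
C = -2 - I*√238/476 (C = -2 + 1/(2*I*√238) = -2 - I*√238/476 ≈ -2.0 - 0.03241*I)
v(s, S) = 16 + s*S² (v(s, S) = (S*s)*S + 16 = s*S² + 16 = 16 + s*S²)
√(C + v(-67, Y(1))) = √((-2 - I*√238/476) + (16 - 67*8²)) = √((-2 - I*√238/476) + (16 - 67*64)) = √((-2 - I*√238/476) + (16 - 4288)) = √((-2 - I*√238/476) - 4272) = √(-4274 - I*√238/476)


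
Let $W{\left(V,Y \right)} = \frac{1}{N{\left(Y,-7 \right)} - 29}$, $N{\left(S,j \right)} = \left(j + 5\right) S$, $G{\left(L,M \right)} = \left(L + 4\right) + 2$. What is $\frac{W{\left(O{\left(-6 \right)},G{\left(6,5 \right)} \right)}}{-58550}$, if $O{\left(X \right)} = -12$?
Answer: $\frac{1}{3103150} \approx 3.2225 \cdot 10^{-7}$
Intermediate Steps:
$G{\left(L,M \right)} = 6 + L$ ($G{\left(L,M \right)} = \left(4 + L\right) + 2 = 6 + L$)
$N{\left(S,j \right)} = S \left(5 + j\right)$ ($N{\left(S,j \right)} = \left(5 + j\right) S = S \left(5 + j\right)$)
$W{\left(V,Y \right)} = \frac{1}{-29 - 2 Y}$ ($W{\left(V,Y \right)} = \frac{1}{Y \left(5 - 7\right) - 29} = \frac{1}{Y \left(-2\right) - 29} = \frac{1}{- 2 Y - 29} = \frac{1}{-29 - 2 Y}$)
$\frac{W{\left(O{\left(-6 \right)},G{\left(6,5 \right)} \right)}}{-58550} = \frac{1}{\left(-29 - 2 \left(6 + 6\right)\right) \left(-58550\right)} = \frac{1}{-29 - 24} \left(- \frac{1}{58550}\right) = \frac{1}{-53} \left(- \frac{1}{58550}\right) = \left(- \frac{1}{53}\right) \left(- \frac{1}{58550}\right) = \frac{1}{3103150}$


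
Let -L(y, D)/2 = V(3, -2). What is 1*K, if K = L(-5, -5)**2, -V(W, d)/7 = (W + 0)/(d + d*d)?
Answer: 441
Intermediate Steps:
V(W, d) = -7*W/(d + d**2) (V(W, d) = -7*(W + 0)/(d + d*d) = -7*W/(d + d**2))
L(y, D) = 21 (L(y, D) = -(-14)*3/((-2)*(1 - 2)) = -(-14)*3*(-1)/(2*(-1)) = -(-14)*3*(-1)*(-1)/2 = -2*(-21/2) = 21)
K = 441 (K = 21**2 = 441)
1*K = 1*441 = 441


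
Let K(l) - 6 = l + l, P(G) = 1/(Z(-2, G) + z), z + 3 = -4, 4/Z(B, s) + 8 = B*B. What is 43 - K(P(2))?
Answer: 149/4 ≈ 37.250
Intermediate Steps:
Z(B, s) = 4/(-8 + B²) (Z(B, s) = 4/(-8 + B*B) = 4/(-8 + B²))
z = -7 (z = -3 - 4 = -7)
P(G) = -⅛ (P(G) = 1/(4/(-8 + (-2)²) - 7) = 1/(4/(-8 + 4) - 7) = 1/(4/(-4) - 7) = 1/(4*(-¼) - 7) = 1/(-1 - 7) = 1/(-8) = -⅛)
K(l) = 6 + 2*l (K(l) = 6 + (l + l) = 6 + 2*l)
43 - K(P(2)) = 43 - (6 + 2*(-⅛)) = 43 - (6 - ¼) = 43 - 1*23/4 = 43 - 23/4 = 149/4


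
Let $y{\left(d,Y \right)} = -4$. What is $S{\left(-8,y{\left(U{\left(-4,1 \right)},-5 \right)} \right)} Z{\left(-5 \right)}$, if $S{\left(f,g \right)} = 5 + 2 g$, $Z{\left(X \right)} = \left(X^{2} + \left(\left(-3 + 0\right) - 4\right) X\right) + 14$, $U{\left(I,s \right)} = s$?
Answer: $-222$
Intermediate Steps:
$Z{\left(X \right)} = 14 + X^{2} - 7 X$ ($Z{\left(X \right)} = \left(X^{2} + \left(-3 - 4\right) X\right) + 14 = \left(X^{2} - 7 X\right) + 14 = 14 + X^{2} - 7 X$)
$S{\left(-8,y{\left(U{\left(-4,1 \right)},-5 \right)} \right)} Z{\left(-5 \right)} = \left(5 + 2 \left(-4\right)\right) \left(14 + \left(-5\right)^{2} - -35\right) = \left(5 - 8\right) \left(14 + 25 + 35\right) = \left(-3\right) 74 = -222$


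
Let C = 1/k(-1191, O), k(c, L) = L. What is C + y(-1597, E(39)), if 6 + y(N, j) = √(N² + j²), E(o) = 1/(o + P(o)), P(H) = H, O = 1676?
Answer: -10055/1676 + √15516688357/78 ≈ 1591.0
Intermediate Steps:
C = 1/1676 ≈ 0.00059666
E(o) = 1/(2*o) (E(o) = 1/(o + o) = 1/(2*o))
y(N, j) = -6 + √(N² + j²)
C + y(-1597, E(39)) = 1/1676 + (-6 + √((-1597)² + ((½)/39)²)) = 1/1676 + (-6 + √(2550409 + ((½)*(1/39))²)) = 1/1676 + (-6 + √(2550409 + (1/78)²)) = 1/1676 + (-6 + √(2550409 + 1/6084)) = 1/1676 + (-6 + √(15516688357/6084)) = 1/1676 + (-6 + √15516688357/78) = -10055/1676 + √15516688357/78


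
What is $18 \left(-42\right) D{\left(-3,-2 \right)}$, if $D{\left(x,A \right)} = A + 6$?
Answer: $-3024$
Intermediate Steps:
$D{\left(x,A \right)} = 6 + A$
$18 \left(-42\right) D{\left(-3,-2 \right)} = 18 \left(-42\right) \left(6 - 2\right) = \left(-756\right) 4 = -3024$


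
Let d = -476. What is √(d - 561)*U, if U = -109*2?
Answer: -218*I*√1037 ≈ -7020.1*I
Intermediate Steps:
U = -218
√(d - 561)*U = √(-476 - 561)*(-218) = √(-1037)*(-218) = (I*√1037)*(-218) = -218*I*√1037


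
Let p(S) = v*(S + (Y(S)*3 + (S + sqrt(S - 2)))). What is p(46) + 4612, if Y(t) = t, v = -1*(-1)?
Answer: 4842 + 2*sqrt(11) ≈ 4848.6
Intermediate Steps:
v = 1
p(S) = sqrt(-2 + S) + 5*S (p(S) = 1*(S + (S*3 + (S + sqrt(S - 2)))) = 1*(S + (3*S + (S + sqrt(-2 + S)))) = 1*(S + (sqrt(-2 + S) + 4*S)) = 1*(sqrt(-2 + S) + 5*S) = sqrt(-2 + S) + 5*S)
p(46) + 4612 = (sqrt(-2 + 46) + 5*46) + 4612 = (sqrt(44) + 230) + 4612 = (2*sqrt(11) + 230) + 4612 = (230 + 2*sqrt(11)) + 4612 = 4842 + 2*sqrt(11)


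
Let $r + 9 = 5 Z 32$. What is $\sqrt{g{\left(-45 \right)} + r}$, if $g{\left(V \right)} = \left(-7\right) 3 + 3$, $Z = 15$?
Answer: $\sqrt{2373} \approx 48.713$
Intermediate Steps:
$g{\left(V \right)} = -18$ ($g{\left(V \right)} = -21 + 3 = -18$)
$r = 2391$ ($r = -9 + 5 \cdot 15 \cdot 32 = -9 + 75 \cdot 32 = -9 + 2400 = 2391$)
$\sqrt{g{\left(-45 \right)} + r} = \sqrt{-18 + 2391} = \sqrt{2373}$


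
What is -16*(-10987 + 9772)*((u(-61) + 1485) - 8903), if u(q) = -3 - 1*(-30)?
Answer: -143681040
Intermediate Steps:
u(q) = 27 (u(q) = -3 + 30 = 27)
-16*(-10987 + 9772)*((u(-61) + 1485) - 8903) = -16*(-10987 + 9772)*((27 + 1485) - 8903) = -(-19440)*(1512 - 8903) = -(-19440)*(-7391) = -16*8980065 = -143681040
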